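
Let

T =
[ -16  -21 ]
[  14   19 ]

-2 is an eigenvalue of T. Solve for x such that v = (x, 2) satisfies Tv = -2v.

-3

We need (T + 2I)v = 0.
T + 2I = [[-14, -21], [14, 21]].
Row 1: (-14)·x + (-21)·2 = 0
Row 2: (14)·x + (21)·2 = 0
Solving gives x = -3.
Check: T·(-3, 2) = (6, -4) = -2·(-3, 2).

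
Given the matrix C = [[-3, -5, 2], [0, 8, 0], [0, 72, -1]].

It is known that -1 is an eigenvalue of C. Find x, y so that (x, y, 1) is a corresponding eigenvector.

1, 0

We need (C + 1I)v = 0.
C + 1I = [[-2, -5, 2], [0, 9, 0], [0, 72, 0]].
Row 1: (-2)·x + (-5)·y + (2)·1 = 0
Row 2: (0)·x + (9)·y + (0)·1 = 0
Row 3: (0)·x + (72)·y + (0)·1 = 0
Solving gives x = 1, y = 0.
Check: C·(1, 0, 1) = (-1, 0, -1) = -1·(1, 0, 1).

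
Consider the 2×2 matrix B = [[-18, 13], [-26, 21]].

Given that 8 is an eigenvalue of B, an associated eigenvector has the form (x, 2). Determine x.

We need (B - 8I)v = 0.
B - 8I = [[-26, 13], [-26, 13]].
Row 1: (-26)·x + (13)·2 = 0
Row 2: (-26)·x + (13)·2 = 0
Solving gives x = 1.
Check: B·(1, 2) = (8, 16) = 8·(1, 2).

1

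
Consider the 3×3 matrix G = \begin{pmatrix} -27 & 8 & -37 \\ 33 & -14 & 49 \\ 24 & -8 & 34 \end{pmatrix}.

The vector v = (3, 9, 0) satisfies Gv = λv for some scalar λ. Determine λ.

-3

Compute Gv: G·(3, 9, 0) = (-9, -27, 0).
Since Gv = λv, compare component 1: -9 = λ·3, so λ = -3.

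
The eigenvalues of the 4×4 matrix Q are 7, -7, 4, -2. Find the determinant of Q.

392

det(Q) is the product of the eigenvalues: (7) · (-7) · (4) · (-2) = 392.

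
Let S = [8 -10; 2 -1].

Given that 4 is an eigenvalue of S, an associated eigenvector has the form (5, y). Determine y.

2

We need (S - 4I)v = 0.
S - 4I = [[4, -10], [2, -5]].
Row 1: (4)·5 + (-10)·y = 0
Row 2: (2)·5 + (-5)·y = 0
Solving gives y = 2.
Check: S·(5, 2) = (20, 8) = 4·(5, 2).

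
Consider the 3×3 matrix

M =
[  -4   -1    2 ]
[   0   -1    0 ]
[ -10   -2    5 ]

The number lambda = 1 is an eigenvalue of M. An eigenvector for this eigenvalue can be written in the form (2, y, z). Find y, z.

0, 5

We need (M - 1I)v = 0.
M - 1I = [[-5, -1, 2], [0, -2, 0], [-10, -2, 4]].
Row 1: (-5)·2 + (-1)·y + (2)·z = 0
Row 2: (0)·2 + (-2)·y + (0)·z = 0
Row 3: (-10)·2 + (-2)·y + (4)·z = 0
Solving gives y = 0, z = 5.
Check: M·(2, 0, 5) = (2, 0, 5) = 1·(2, 0, 5).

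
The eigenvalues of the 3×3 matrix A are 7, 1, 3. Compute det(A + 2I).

If A has eigenvalues 7, 1, 3, then A + 2I has eigenvalues 9, 3, 5.
det(A + 2I) = (9) · (3) · (5) = 135.

135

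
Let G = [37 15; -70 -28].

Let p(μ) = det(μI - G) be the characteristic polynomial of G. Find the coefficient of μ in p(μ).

-9

The coefficient of μ of det(μI - G) is −trace(G).
trace(G) = (37) + (-28) = 9, so the coefficient is -9.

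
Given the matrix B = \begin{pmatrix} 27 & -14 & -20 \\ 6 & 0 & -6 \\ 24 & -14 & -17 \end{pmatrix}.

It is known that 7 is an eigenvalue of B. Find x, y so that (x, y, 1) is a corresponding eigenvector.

1, 0

We need (B - 7I)v = 0.
B - 7I = [[20, -14, -20], [6, -7, -6], [24, -14, -24]].
Row 1: (20)·x + (-14)·y + (-20)·1 = 0
Row 2: (6)·x + (-7)·y + (-6)·1 = 0
Row 3: (24)·x + (-14)·y + (-24)·1 = 0
Solving gives x = 1, y = 0.
Check: B·(1, 0, 1) = (7, 0, 7) = 7·(1, 0, 1).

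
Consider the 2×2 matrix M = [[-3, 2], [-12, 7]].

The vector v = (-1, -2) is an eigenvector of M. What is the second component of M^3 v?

First find the eigenvalue: Mv = (-1, -2) = 1·(-1, -2), so λ = 1.
Then M^3 v = λ^3·v = 1^3·(-1, -2) = 1·(-1, -2) = (-1, -2).

-2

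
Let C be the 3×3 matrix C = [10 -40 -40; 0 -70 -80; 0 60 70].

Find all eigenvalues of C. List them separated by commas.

-10, 10, 10

The characteristic polynomial is p(t) = det(tI - C).
Expanding the 3×3 determinant: p(t) = t^3 - 10t^2 - 100t + 1000.
Try t = -10: p(-10) = 0, so -10 is a root.
Dividing by (t + 10) leaves t^2 - 20t + 100.
The quadratic factor is (t - 10)^2.
Eigenvalues: -10, 10, 10.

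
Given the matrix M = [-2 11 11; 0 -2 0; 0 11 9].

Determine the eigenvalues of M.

-2, -2, 9

Compute the characteristic polynomial p(λ) = det(λI - M).
Cofactor expansion gives p(λ) = λ^3 - 5λ^2 - 32λ - 36.
Since p(-2) = 0, λ = -2 is a root.
Factor out (λ + 2): p(λ) = (λ + 2)·(λ^2 - 7λ - 18).
The quadratic factors as (λ + 2)·(λ - 9).
Eigenvalues: -2, -2, 9.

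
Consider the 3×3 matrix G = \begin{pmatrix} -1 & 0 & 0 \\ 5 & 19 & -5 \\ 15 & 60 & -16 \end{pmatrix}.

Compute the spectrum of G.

-1, -1, 4

The characteristic polynomial is p(r) = det(rI - G).
Expanding the 3×3 determinant: p(r) = r^3 - 2r^2 - 7r - 4.
Try r = -1: p(-1) = 0, so -1 is a root.
Dividing by (r + 1) leaves r^2 - 3r - 4.
The quadratic factors as (r + 1)·(r - 4).
Eigenvalues: -1, -1, 4.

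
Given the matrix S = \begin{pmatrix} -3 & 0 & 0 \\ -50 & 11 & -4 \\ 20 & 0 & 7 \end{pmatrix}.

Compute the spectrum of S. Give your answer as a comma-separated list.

Set up det(tI - S) = 0.
Expanding along the first row, p(t) = t^3 - 15t^2 + 23t + 231.
Rational-root test: t = -3 gives p(-3) = 0.
Dividing by (t + 3) leaves t^2 - 18t + 77.
The quadratic factors as (t - 7)·(t - 11).
Eigenvalues: -3, 7, 11.

-3, 7, 11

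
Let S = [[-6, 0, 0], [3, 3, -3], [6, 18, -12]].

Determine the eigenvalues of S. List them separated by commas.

The characteristic polynomial is p(t) = det(tI - S).
Expanding the 3×3 determinant: p(t) = t^3 + 15t^2 + 72t + 108.
Since p(-6) = 0, t = -6 is a root.
Dividing by (t + 6) leaves t^2 + 9t + 18.
The quadratic factors as (t + 6)·(t + 3).
Eigenvalues: -6, -6, -3.

-6, -6, -3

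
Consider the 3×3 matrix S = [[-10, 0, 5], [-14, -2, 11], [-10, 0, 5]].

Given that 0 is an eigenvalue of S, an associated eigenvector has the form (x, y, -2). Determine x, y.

-1, -4

We need (S)v = 0.
S = [[-10, 0, 5], [-14, -2, 11], [-10, 0, 5]].
Row 1: (-10)·x + (0)·y + (5)·-2 = 0
Row 2: (-14)·x + (-2)·y + (11)·-2 = 0
Row 3: (-10)·x + (0)·y + (5)·-2 = 0
Solving gives x = -1, y = -4.
Check: S·(-1, -4, -2) = (0, 0, 0) = 0·(-1, -4, -2).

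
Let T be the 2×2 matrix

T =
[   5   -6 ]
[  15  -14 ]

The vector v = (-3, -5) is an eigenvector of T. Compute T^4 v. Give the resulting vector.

First find the eigenvalue: Tv = (15, 25) = -5·(-3, -5), so λ = -5.
Then T^4 v = λ^4·v = (-5)^4·(-3, -5) = 625·(-3, -5) = (-1875, -3125).

(-1875, -3125)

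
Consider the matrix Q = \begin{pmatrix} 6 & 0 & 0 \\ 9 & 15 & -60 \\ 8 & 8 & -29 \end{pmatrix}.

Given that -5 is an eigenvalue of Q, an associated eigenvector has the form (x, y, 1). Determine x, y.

We need (Q + 5I)v = 0.
Q + 5I = [[11, 0, 0], [9, 20, -60], [8, 8, -24]].
Row 1: (11)·x + (0)·y + (0)·1 = 0
Row 2: (9)·x + (20)·y + (-60)·1 = 0
Row 3: (8)·x + (8)·y + (-24)·1 = 0
Solving gives x = 0, y = 3.
Check: Q·(0, 3, 1) = (0, -15, -5) = -5·(0, 3, 1).

0, 3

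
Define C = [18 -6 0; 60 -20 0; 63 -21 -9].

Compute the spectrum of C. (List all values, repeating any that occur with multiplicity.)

-9, -2, 0

Set up det(lambda·I - C) = 0.
Cofactor expansion gives p(lambda) = lambda^3 + 11·lambda^2 + 18·lambda.
Rational-root test: lambda = -2 gives p(-2) = 0.
Factor out (lambda + 2): p(lambda) = (lambda + 2)·(lambda^2 + 9·lambda).
The quadratic factors as (lambda + 9)·lambda.
Eigenvalues: -9, -2, 0.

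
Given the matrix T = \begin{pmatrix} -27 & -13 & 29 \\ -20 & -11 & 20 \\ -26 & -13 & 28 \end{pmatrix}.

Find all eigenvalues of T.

Compute the characteristic polynomial p(λ) = det(λI - T).
Expanding the 3×3 determinant: p(λ) = λ^3 + 10λ^2 - 13λ - 22.
Since p(-1) = 0, λ = -1 is a root.
Factor out (λ + 1): p(λ) = (λ + 1)·(λ^2 + 9λ - 22).
The quadratic factors as (λ + 11)·(λ - 2).
Eigenvalues: -11, -1, 2.

-11, -1, 2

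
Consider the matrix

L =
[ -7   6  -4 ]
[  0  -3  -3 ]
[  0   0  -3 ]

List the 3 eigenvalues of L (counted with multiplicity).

-7, -3, -3

L is upper triangular, so its eigenvalues are the diagonal entries.
Diagonal: -7, -3, -3.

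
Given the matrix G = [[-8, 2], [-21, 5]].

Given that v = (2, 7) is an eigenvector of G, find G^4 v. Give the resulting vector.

First find the eigenvalue: Gv = (-2, -7) = -1·(2, 7), so λ = -1.
Then G^4 v = λ^4·v = (-1)^4·(2, 7) = 1·(2, 7) = (2, 7).

(2, 7)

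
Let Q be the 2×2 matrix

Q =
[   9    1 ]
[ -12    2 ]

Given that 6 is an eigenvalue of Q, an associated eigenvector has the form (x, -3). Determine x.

1

We need (Q - 6I)v = 0.
Q - 6I = [[3, 1], [-12, -4]].
Row 1: (3)·x + (1)·-3 = 0
Row 2: (-12)·x + (-4)·-3 = 0
Solving gives x = 1.
Check: Q·(1, -3) = (6, -18) = 6·(1, -3).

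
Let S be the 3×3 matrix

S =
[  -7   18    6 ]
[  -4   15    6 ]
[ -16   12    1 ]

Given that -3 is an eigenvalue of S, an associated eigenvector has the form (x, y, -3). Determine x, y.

We need (S + 3I)v = 0.
S + 3I = [[-4, 18, 6], [-4, 18, 6], [-16, 12, 4]].
Row 1: (-4)·x + (18)·y + (6)·-3 = 0
Row 2: (-4)·x + (18)·y + (6)·-3 = 0
Row 3: (-16)·x + (12)·y + (4)·-3 = 0
Solving gives x = 0, y = 1.
Check: S·(0, 1, -3) = (0, -3, 9) = -3·(0, 1, -3).

0, 1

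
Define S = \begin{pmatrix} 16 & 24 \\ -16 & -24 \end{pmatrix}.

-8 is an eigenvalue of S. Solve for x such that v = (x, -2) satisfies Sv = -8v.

2

We need (S + 8I)v = 0.
S + 8I = [[24, 24], [-16, -16]].
Row 1: (24)·x + (24)·-2 = 0
Row 2: (-16)·x + (-16)·-2 = 0
Solving gives x = 2.
Check: S·(2, -2) = (-16, 16) = -8·(2, -2).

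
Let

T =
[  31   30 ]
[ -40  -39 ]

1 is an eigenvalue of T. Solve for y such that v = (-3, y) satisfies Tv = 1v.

We need (T - 1I)v = 0.
T - 1I = [[30, 30], [-40, -40]].
Row 1: (30)·-3 + (30)·y = 0
Row 2: (-40)·-3 + (-40)·y = 0
Solving gives y = 3.
Check: T·(-3, 3) = (-3, 3) = 1·(-3, 3).

3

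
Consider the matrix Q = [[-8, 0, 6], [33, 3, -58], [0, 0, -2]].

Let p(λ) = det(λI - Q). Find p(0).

p(0) = det(0·I − Q) = det(−Q) = (−1)^3·det(Q).
det(Q) = 48, so p(0) = -48.

-48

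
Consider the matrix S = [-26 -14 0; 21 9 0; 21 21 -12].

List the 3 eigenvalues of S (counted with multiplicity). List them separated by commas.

Set up det(sI - S) = 0.
Expanding the 3×3 determinant: p(s) = s^3 + 29s^2 + 264s + 720.
Try s = -5: p(-5) = 0, so -5 is a root.
Dividing by (s + 5) leaves s^2 + 24s + 144.
The quadratic factor is (s + 12)^2.
Eigenvalues: -12, -12, -5.

-12, -12, -5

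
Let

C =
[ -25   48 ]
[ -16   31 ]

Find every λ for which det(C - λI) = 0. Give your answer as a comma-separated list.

-1, 7

det(C - μI) = (-25 - μ)(31 - μ) - (48)·(-16) = μ^2 - 6μ - 7.
This factors as (μ + 1)·(μ - 7) = 0.
Eigenvalues: -1, 7.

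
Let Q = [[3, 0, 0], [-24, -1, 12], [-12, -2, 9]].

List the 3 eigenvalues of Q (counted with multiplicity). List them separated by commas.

3, 3, 5

The characteristic polynomial is p(μ) = det(μI - Q).
Expanding along the first row, p(μ) = μ^3 - 11μ^2 + 39μ - 45.
Since p(3) = 0, μ = 3 is a root.
Dividing by (μ - 3) leaves μ^2 - 8μ + 15.
The quadratic factors as (μ - 3)·(μ - 5).
Eigenvalues: 3, 3, 5.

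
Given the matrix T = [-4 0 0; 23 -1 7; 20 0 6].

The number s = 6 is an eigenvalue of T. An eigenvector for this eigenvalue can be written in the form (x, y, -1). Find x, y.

0, -1

We need (T - 6I)v = 0.
T - 6I = [[-10, 0, 0], [23, -7, 7], [20, 0, 0]].
Row 1: (-10)·x + (0)·y + (0)·-1 = 0
Row 2: (23)·x + (-7)·y + (7)·-1 = 0
Row 3: (20)·x + (0)·y + (0)·-1 = 0
Solving gives x = 0, y = -1.
Check: T·(0, -1, -1) = (0, -6, -6) = 6·(0, -1, -1).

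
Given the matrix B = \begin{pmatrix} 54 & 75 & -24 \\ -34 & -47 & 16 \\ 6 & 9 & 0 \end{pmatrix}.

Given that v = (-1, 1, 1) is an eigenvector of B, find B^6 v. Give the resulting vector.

(-729, 729, 729)

First find the eigenvalue: Bv = (-3, 3, 3) = 3·(-1, 1, 1), so λ = 3.
Then B^6 v = λ^6·v = 3^6·(-1, 1, 1) = 729·(-1, 1, 1) = (-729, 729, 729).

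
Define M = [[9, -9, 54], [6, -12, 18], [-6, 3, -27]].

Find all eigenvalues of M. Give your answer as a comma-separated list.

Compute the characteristic polynomial p(λ) = det(λI - M).
Expanding the 3×3 determinant: p(λ) = λ^3 + 30λ^2 + 297λ + 972.
Rational-root test: λ = -12 gives p(-12) = 0.
Factor out (λ + 12): p(λ) = (λ + 12)·(λ^2 + 18λ + 81).
The quadratic factor is (λ + 9)^2.
Eigenvalues: -12, -9, -9.

-12, -9, -9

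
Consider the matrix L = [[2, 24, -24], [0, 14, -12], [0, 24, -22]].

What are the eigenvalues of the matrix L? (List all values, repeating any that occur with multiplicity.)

-10, 2, 2

Compute the characteristic polynomial p(μ) = det(μI - L).
Expanding the 3×3 determinant: p(μ) = μ^3 + 6μ^2 - 36μ + 40.
Try μ = 2: p(2) = 0, so 2 is a root.
Factor out (μ - 2): p(μ) = (μ - 2)·(μ^2 + 8μ - 20).
The quadratic factors as (μ + 10)·(μ - 2).
Eigenvalues: -10, 2, 2.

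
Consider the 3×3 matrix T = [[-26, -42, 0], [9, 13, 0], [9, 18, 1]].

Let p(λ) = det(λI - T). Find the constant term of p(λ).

-40

p(λ) = λ^3 + 12λ^2 + 27λ - 40.
The constant term is -40.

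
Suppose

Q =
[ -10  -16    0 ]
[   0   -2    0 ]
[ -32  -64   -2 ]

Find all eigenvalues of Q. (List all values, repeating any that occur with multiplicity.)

-10, -2, -2

Compute the characteristic polynomial p(λ) = det(λI - Q).
Cofactor expansion gives p(λ) = λ^3 + 14λ^2 + 44λ + 40.
Rational-root test: λ = -2 gives p(-2) = 0.
Dividing by (λ + 2) leaves λ^2 + 12λ + 20.
The quadratic factors as (λ + 10)·(λ + 2).
Eigenvalues: -10, -2, -2.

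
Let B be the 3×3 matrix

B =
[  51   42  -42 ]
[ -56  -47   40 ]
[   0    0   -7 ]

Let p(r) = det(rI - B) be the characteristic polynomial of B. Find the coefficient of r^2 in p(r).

The coefficient of r^2 of det(rI - B) is −trace(B).
trace(B) = (51) + (-47) + (-7) = -3, so the coefficient is 3.

3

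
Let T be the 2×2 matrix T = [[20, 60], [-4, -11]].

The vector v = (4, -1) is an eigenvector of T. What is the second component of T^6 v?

First find the eigenvalue: Tv = (20, -5) = 5·(4, -1), so λ = 5.
Then T^6 v = λ^6·v = 5^6·(4, -1) = 15625·(4, -1) = (62500, -15625).

-15625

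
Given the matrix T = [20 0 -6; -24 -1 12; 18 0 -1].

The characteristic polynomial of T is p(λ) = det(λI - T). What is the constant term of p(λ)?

88

p(λ) = λ^3 - 18λ^2 + 69λ + 88.
The constant term is 88.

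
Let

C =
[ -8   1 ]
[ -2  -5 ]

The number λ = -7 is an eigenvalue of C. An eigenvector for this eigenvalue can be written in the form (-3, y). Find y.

-3

We need (C + 7I)v = 0.
C + 7I = [[-1, 1], [-2, 2]].
Row 1: (-1)·-3 + (1)·y = 0
Row 2: (-2)·-3 + (2)·y = 0
Solving gives y = -3.
Check: C·(-3, -3) = (21, 21) = -7·(-3, -3).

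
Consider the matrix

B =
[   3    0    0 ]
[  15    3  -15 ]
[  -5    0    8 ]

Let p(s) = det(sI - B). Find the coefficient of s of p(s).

57

p(s) = s^3 - 14s^2 + 57s - 72.
The coefficient of s is 57.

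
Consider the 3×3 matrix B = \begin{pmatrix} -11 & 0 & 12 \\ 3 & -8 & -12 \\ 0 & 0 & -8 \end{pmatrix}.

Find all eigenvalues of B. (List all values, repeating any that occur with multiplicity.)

Set up det(μI - B) = 0.
Expanding the 3×3 determinant: p(μ) = μ^3 + 27μ^2 + 240μ + 704.
Rational-root test: μ = -8 gives p(-8) = 0.
Factor out (μ + 8): p(μ) = (μ + 8)·(μ^2 + 19μ + 88).
The quadratic factors as (μ + 11)·(μ + 8).
Eigenvalues: -11, -8, -8.

-11, -8, -8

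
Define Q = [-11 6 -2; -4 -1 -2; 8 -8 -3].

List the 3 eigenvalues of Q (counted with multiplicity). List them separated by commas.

The characteristic polynomial is p(t) = det(tI - Q).
Cofactor expansion gives p(t) = t^3 + 15t^2 + 71t + 105.
Since p(-5) = 0, t = -5 is a root.
Dividing by (t + 5) leaves t^2 + 10t + 21.
The quadratic factors as (t + 7)·(t + 3).
Eigenvalues: -7, -5, -3.

-7, -5, -3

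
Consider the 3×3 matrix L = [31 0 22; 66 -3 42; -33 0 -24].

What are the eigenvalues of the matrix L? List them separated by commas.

The characteristic polynomial is p(r) = det(rI - L).
Expanding the 3×3 determinant: p(r) = r^3 - 4r^2 - 39r - 54.
Try r = -2: p(-2) = 0, so -2 is a root.
Factor out (r + 2): p(r) = (r + 2)·(r^2 - 6r - 27).
The quadratic factors as (r + 3)·(r - 9).
Eigenvalues: -3, -2, 9.

-3, -2, 9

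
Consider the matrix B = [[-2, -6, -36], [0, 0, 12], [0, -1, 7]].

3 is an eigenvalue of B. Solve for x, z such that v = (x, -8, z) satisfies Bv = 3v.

24, -2

We need (B - 3I)v = 0.
B - 3I = [[-5, -6, -36], [0, -3, 12], [0, -1, 4]].
Row 1: (-5)·x + (-6)·-8 + (-36)·z = 0
Row 2: (0)·x + (-3)·-8 + (12)·z = 0
Row 3: (0)·x + (-1)·-8 + (4)·z = 0
Solving gives x = 24, z = -2.
Check: B·(24, -8, -2) = (72, -24, -6) = 3·(24, -8, -2).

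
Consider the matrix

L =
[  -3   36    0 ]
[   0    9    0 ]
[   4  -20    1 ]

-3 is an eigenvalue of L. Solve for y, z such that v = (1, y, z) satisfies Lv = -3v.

0, -1

We need (L + 3I)v = 0.
L + 3I = [[0, 36, 0], [0, 12, 0], [4, -20, 4]].
Row 1: (0)·1 + (36)·y + (0)·z = 0
Row 2: (0)·1 + (12)·y + (0)·z = 0
Row 3: (4)·1 + (-20)·y + (4)·z = 0
Solving gives y = 0, z = -1.
Check: L·(1, 0, -1) = (-3, 0, 3) = -3·(1, 0, -1).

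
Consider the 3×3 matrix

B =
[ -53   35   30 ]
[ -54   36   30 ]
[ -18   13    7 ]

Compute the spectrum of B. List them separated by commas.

-8, -3, 1

Compute the characteristic polynomial p(lambda) = det(lambda·I - B).
Expanding the 3×3 determinant: p(lambda) = lambda^3 + 10·lambda^2 + 13·lambda - 24.
Since p(-3) = 0, lambda = -3 is a root.
Dividing by (lambda + 3) leaves lambda^2 + 7·lambda - 8.
The quadratic factors as (lambda + 8)·(lambda - 1).
Eigenvalues: -8, -3, 1.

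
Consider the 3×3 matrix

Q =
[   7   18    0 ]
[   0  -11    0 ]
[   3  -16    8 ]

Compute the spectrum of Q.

-11, 7, 8

Compute the characteristic polynomial p(t) = det(tI - Q).
Expanding along the first row, p(t) = t^3 - 4t^2 - 109t + 616.
Rational-root test: t = 8 gives p(8) = 0.
Dividing by (t - 8) leaves t^2 + 4t - 77.
The quadratic factors as (t + 11)·(t - 7).
Eigenvalues: -11, 7, 8.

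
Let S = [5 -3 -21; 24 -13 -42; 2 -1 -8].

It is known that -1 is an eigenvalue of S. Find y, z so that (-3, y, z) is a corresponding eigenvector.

-6, 0

We need (S + 1I)v = 0.
S + 1I = [[6, -3, -21], [24, -12, -42], [2, -1, -7]].
Row 1: (6)·-3 + (-3)·y + (-21)·z = 0
Row 2: (24)·-3 + (-12)·y + (-42)·z = 0
Row 3: (2)·-3 + (-1)·y + (-7)·z = 0
Solving gives y = -6, z = 0.
Check: S·(-3, -6, 0) = (3, 6, 0) = -1·(-3, -6, 0).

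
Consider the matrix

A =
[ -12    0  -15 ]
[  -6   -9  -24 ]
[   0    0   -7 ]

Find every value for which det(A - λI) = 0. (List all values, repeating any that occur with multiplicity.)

Set up det(μI - A) = 0.
Expanding the 3×3 determinant: p(μ) = μ^3 + 28μ^2 + 255μ + 756.
Rational-root test: μ = -9 gives p(-9) = 0.
Dividing by (μ + 9) leaves μ^2 + 19μ + 84.
The quadratic factors as (μ + 12)·(μ + 7).
Eigenvalues: -12, -9, -7.

-12, -9, -7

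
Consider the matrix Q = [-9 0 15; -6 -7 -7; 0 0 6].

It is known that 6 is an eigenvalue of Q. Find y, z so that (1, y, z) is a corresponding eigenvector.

We need (Q - 6I)v = 0.
Q - 6I = [[-15, 0, 15], [-6, -13, -7], [0, 0, 0]].
Row 1: (-15)·1 + (0)·y + (15)·z = 0
Row 2: (-6)·1 + (-13)·y + (-7)·z = 0
Row 3: (0)·1 + (0)·y + (0)·z = 0
Solving gives y = -1, z = 1.
Check: Q·(1, -1, 1) = (6, -6, 6) = 6·(1, -1, 1).

-1, 1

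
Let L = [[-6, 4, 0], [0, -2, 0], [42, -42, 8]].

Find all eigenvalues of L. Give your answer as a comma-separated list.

Set up det(μI - L) = 0.
Cofactor expansion gives p(μ) = μ^3 - 52μ - 96.
Since p(-6) = 0, μ = -6 is a root.
Factor out (μ + 6): p(μ) = (μ + 6)·(μ^2 - 6μ - 16).
The quadratic factors as (μ + 2)·(μ - 8).
Eigenvalues: -6, -2, 8.

-6, -2, 8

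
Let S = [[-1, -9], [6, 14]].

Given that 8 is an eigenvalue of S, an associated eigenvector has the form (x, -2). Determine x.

We need (S - 8I)v = 0.
S - 8I = [[-9, -9], [6, 6]].
Row 1: (-9)·x + (-9)·-2 = 0
Row 2: (6)·x + (6)·-2 = 0
Solving gives x = 2.
Check: S·(2, -2) = (16, -16) = 8·(2, -2).

2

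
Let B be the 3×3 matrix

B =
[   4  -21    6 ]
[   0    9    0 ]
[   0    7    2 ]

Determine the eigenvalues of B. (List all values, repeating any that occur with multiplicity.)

2, 4, 9

The characteristic polynomial is p(λ) = det(λI - B).
Expanding the 3×3 determinant: p(λ) = λ^3 - 15λ^2 + 62λ - 72.
Rational-root test: λ = 2 gives p(2) = 0.
Dividing by (λ - 2) leaves λ^2 - 13λ + 36.
The quadratic factors as (λ - 4)·(λ - 9).
Eigenvalues: 2, 4, 9.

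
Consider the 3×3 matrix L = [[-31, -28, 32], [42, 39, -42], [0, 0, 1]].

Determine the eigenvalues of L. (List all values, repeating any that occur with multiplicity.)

Compute the characteristic polynomial p(t) = det(tI - L).
Expanding along the first row, p(t) = t^3 - 9t^2 - 25t + 33.
Try t = 11: p(11) = 0, so 11 is a root.
Factor out (t - 11): p(t) = (t - 11)·(t^2 + 2t - 3).
The quadratic factors as (t + 3)·(t - 1).
Eigenvalues: -3, 1, 11.

-3, 1, 11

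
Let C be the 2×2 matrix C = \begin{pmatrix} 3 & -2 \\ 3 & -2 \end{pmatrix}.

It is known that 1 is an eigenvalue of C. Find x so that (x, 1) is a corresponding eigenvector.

We need (C - 1I)v = 0.
C - 1I = [[2, -2], [3, -3]].
Row 1: (2)·x + (-2)·1 = 0
Row 2: (3)·x + (-3)·1 = 0
Solving gives x = 1.
Check: C·(1, 1) = (1, 1) = 1·(1, 1).

1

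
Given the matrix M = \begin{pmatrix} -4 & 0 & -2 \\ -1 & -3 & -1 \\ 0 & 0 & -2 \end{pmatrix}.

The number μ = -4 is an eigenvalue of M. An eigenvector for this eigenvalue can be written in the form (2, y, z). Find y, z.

2, 0

We need (M + 4I)v = 0.
M + 4I = [[0, 0, -2], [-1, 1, -1], [0, 0, 2]].
Row 1: (0)·2 + (0)·y + (-2)·z = 0
Row 2: (-1)·2 + (1)·y + (-1)·z = 0
Row 3: (0)·2 + (0)·y + (2)·z = 0
Solving gives y = 2, z = 0.
Check: M·(2, 2, 0) = (-8, -8, 0) = -4·(2, 2, 0).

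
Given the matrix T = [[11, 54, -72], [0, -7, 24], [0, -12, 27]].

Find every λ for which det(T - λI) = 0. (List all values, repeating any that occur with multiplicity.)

9, 11, 11

Set up det(rI - T) = 0.
Cofactor expansion gives p(r) = r^3 - 31r^2 + 319r - 1089.
Rational-root test: r = 9 gives p(9) = 0.
Dividing by (r - 9) leaves r^2 - 22r + 121.
The quadratic factor is (r - 11)^2.
Eigenvalues: 9, 11, 11.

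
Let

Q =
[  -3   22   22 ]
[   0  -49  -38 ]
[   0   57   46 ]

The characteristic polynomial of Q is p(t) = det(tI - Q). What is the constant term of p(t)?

p(t) = t^3 + 6t^2 - 79t - 264.
The constant term is -264.

-264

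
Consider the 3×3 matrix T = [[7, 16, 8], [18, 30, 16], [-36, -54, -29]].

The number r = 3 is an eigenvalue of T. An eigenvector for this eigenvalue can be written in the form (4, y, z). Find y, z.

8, -18

We need (T - 3I)v = 0.
T - 3I = [[4, 16, 8], [18, 27, 16], [-36, -54, -32]].
Row 1: (4)·4 + (16)·y + (8)·z = 0
Row 2: (18)·4 + (27)·y + (16)·z = 0
Row 3: (-36)·4 + (-54)·y + (-32)·z = 0
Solving gives y = 8, z = -18.
Check: T·(4, 8, -18) = (12, 24, -54) = 3·(4, 8, -18).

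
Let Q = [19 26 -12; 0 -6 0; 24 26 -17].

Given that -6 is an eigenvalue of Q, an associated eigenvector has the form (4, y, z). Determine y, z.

-2, 4

We need (Q + 6I)v = 0.
Q + 6I = [[25, 26, -12], [0, 0, 0], [24, 26, -11]].
Row 1: (25)·4 + (26)·y + (-12)·z = 0
Row 2: (0)·4 + (0)·y + (0)·z = 0
Row 3: (24)·4 + (26)·y + (-11)·z = 0
Solving gives y = -2, z = 4.
Check: Q·(4, -2, 4) = (-24, 12, -24) = -6·(4, -2, 4).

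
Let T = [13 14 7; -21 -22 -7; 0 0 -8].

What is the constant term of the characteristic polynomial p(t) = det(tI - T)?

p(0) = det(0·I − T) = det(−T) = (−1)^3·det(T).
det(T) = -64, so p(0) = 64.

64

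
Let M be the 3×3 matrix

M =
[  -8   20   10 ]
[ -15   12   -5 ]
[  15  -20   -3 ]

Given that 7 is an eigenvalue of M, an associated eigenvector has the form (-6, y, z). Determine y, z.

We need (M - 7I)v = 0.
M - 7I = [[-15, 20, 10], [-15, 5, -5], [15, -20, -10]].
Row 1: (-15)·-6 + (20)·y + (10)·z = 0
Row 2: (-15)·-6 + (5)·y + (-5)·z = 0
Row 3: (15)·-6 + (-20)·y + (-10)·z = 0
Solving gives y = -9, z = 9.
Check: M·(-6, -9, 9) = (-42, -63, 63) = 7·(-6, -9, 9).

-9, 9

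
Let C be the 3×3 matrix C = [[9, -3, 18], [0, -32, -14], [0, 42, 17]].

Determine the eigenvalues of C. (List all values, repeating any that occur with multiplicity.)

Compute the characteristic polynomial p(s) = det(sI - C).
Cofactor expansion gives p(s) = s^3 + 6s^2 - 91s - 396.
Try s = -4: p(-4) = 0, so -4 is a root.
Factor out (s + 4): p(s) = (s + 4)·(s^2 + 2s - 99).
The quadratic factors as (s + 11)·(s - 9).
Eigenvalues: -11, -4, 9.

-11, -4, 9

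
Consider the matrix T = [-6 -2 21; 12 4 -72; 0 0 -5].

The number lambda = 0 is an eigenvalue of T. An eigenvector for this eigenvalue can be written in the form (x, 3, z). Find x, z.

-1, 0

We need (T)v = 0.
T = [[-6, -2, 21], [12, 4, -72], [0, 0, -5]].
Row 1: (-6)·x + (-2)·3 + (21)·z = 0
Row 2: (12)·x + (4)·3 + (-72)·z = 0
Row 3: (0)·x + (0)·3 + (-5)·z = 0
Solving gives x = -1, z = 0.
Check: T·(-1, 3, 0) = (0, 0, 0) = 0·(-1, 3, 0).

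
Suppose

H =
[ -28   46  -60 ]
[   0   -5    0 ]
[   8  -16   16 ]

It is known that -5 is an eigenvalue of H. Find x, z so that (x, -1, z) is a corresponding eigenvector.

-2, 0

We need (H + 5I)v = 0.
H + 5I = [[-23, 46, -60], [0, 0, 0], [8, -16, 21]].
Row 1: (-23)·x + (46)·-1 + (-60)·z = 0
Row 2: (0)·x + (0)·-1 + (0)·z = 0
Row 3: (8)·x + (-16)·-1 + (21)·z = 0
Solving gives x = -2, z = 0.
Check: H·(-2, -1, 0) = (10, 5, 0) = -5·(-2, -1, 0).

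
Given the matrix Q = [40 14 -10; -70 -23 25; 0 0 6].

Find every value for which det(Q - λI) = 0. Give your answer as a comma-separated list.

5, 6, 12

Set up det(tI - Q) = 0.
Expanding the 3×3 determinant: p(t) = t^3 - 23t^2 + 162t - 360.
Since p(12) = 0, t = 12 is a root.
Dividing by (t - 12) leaves t^2 - 11t + 30.
The quadratic factors as (t - 5)·(t - 6).
Eigenvalues: 5, 6, 12.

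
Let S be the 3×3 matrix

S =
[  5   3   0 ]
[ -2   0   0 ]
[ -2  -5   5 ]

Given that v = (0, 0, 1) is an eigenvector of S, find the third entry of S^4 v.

First find the eigenvalue: Sv = (0, 0, 5) = 5·(0, 0, 1), so λ = 5.
Then S^4 v = λ^4·v = 5^4·(0, 0, 1) = 625·(0, 0, 1) = (0, 0, 625).

625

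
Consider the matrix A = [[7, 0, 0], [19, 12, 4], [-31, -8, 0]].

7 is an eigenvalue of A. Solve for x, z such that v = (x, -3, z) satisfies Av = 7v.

We need (A - 7I)v = 0.
A - 7I = [[0, 0, 0], [19, 5, 4], [-31, -8, -7]].
Row 1: (0)·x + (0)·-3 + (0)·z = 0
Row 2: (19)·x + (5)·-3 + (4)·z = 0
Row 3: (-31)·x + (-8)·-3 + (-7)·z = 0
Solving gives x = 1, z = -1.
Check: A·(1, -3, -1) = (7, -21, -7) = 7·(1, -3, -1).

1, -1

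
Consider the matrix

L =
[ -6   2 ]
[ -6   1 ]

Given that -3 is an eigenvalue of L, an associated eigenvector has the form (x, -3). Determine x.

We need (L + 3I)v = 0.
L + 3I = [[-3, 2], [-6, 4]].
Row 1: (-3)·x + (2)·-3 = 0
Row 2: (-6)·x + (4)·-3 = 0
Solving gives x = -2.
Check: L·(-2, -3) = (6, 9) = -3·(-2, -3).

-2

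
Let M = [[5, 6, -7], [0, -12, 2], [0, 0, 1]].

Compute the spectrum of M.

-12, 1, 5

M is upper triangular, so its eigenvalues are the diagonal entries.
Diagonal: 5, -12, 1.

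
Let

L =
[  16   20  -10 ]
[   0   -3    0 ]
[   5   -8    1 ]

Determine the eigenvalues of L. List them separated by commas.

-3, 6, 11

Set up det(rI - L) = 0.
Expanding along the first row, p(r) = r^3 - 14r^2 + 15r + 198.
Try r = 6: p(6) = 0, so 6 is a root.
Factor out (r - 6): p(r) = (r - 6)·(r^2 - 8r - 33).
The quadratic factors as (r + 3)·(r - 11).
Eigenvalues: -3, 6, 11.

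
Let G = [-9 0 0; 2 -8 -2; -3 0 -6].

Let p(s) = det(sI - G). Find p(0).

432

p(0) = det(0·I − G) = det(−G) = (−1)^3·det(G).
det(G) = -432, so p(0) = 432.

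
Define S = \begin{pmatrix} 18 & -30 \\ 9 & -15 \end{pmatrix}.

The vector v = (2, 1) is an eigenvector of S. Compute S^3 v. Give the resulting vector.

(54, 27)

First find the eigenvalue: Sv = (6, 3) = 3·(2, 1), so λ = 3.
Then S^3 v = λ^3·v = 3^3·(2, 1) = 27·(2, 1) = (54, 27).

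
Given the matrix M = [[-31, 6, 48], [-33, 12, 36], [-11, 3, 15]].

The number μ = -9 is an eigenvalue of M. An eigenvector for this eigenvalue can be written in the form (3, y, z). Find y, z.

We need (M + 9I)v = 0.
M + 9I = [[-22, 6, 48], [-33, 21, 36], [-11, 3, 24]].
Row 1: (-22)·3 + (6)·y + (48)·z = 0
Row 2: (-33)·3 + (21)·y + (36)·z = 0
Row 3: (-11)·3 + (3)·y + (24)·z = 0
Solving gives y = 3, z = 1.
Check: M·(3, 3, 1) = (-27, -27, -9) = -9·(3, 3, 1).

3, 1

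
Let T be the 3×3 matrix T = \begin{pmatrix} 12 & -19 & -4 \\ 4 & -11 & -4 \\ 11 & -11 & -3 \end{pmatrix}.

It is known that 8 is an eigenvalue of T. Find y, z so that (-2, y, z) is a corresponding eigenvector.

We need (T - 8I)v = 0.
T - 8I = [[4, -19, -4], [4, -19, -4], [11, -11, -11]].
Row 1: (4)·-2 + (-19)·y + (-4)·z = 0
Row 2: (4)·-2 + (-19)·y + (-4)·z = 0
Row 3: (11)·-2 + (-11)·y + (-11)·z = 0
Solving gives y = 0, z = -2.
Check: T·(-2, 0, -2) = (-16, 0, -16) = 8·(-2, 0, -2).

0, -2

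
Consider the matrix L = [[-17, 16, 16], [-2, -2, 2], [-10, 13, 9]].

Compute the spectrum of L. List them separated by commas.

-5, -4, -1

The characteristic polynomial is p(λ) = det(λI - L).
Expanding along the first row, p(λ) = λ^3 + 10λ^2 + 29λ + 20.
Since p(-1) = 0, λ = -1 is a root.
Dividing by (λ + 1) leaves λ^2 + 9λ + 20.
The quadratic factors as (λ + 5)·(λ + 4).
Eigenvalues: -5, -4, -1.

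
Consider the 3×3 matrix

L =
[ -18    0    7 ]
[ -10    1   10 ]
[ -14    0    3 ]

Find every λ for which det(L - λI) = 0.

-11, -4, 1

Compute the characteristic polynomial p(t) = det(tI - L).
Cofactor expansion gives p(t) = t^3 + 14t^2 + 29t - 44.
Rational-root test: t = -11 gives p(-11) = 0.
Dividing by (t + 11) leaves t^2 + 3t - 4.
The quadratic factors as (t + 4)·(t - 1).
Eigenvalues: -11, -4, 1.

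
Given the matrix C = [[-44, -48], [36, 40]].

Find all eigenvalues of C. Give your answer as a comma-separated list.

det(C - rI) = (-44 - r)(40 - r) - (-48)·(36) = r^2 + 4r - 32.
This factors as (r + 8)·(r - 4) = 0.
Eigenvalues: -8, 4.

-8, 4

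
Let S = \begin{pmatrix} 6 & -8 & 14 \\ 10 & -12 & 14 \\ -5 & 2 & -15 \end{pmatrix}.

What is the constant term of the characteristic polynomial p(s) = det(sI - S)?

p(0) = det(0·I − S) = det(−S) = (−1)^3·det(S).
det(S) = -288, so p(0) = 288.

288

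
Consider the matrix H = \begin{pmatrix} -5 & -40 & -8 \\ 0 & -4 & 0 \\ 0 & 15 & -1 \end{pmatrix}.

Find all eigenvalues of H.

Compute the characteristic polynomial p(lambda) = det(lambda·I - H).
Cofactor expansion gives p(lambda) = lambda^3 + 10·lambda^2 + 29·lambda + 20.
Since p(-5) = 0, lambda = -5 is a root.
Dividing by (lambda + 5) leaves lambda^2 + 5·lambda + 4.
The quadratic factors as (lambda + 4)·(lambda + 1).
Eigenvalues: -5, -4, -1.

-5, -4, -1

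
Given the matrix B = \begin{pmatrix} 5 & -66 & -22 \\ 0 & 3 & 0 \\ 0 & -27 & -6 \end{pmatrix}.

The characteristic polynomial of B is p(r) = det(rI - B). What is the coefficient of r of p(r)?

p(r) = r^3 - 2r^2 - 33r + 90.
The coefficient of r is -33.

-33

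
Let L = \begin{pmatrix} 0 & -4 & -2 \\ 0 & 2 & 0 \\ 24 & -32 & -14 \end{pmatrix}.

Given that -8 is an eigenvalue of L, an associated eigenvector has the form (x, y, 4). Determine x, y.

We need (L + 8I)v = 0.
L + 8I = [[8, -4, -2], [0, 10, 0], [24, -32, -6]].
Row 1: (8)·x + (-4)·y + (-2)·4 = 0
Row 2: (0)·x + (10)·y + (0)·4 = 0
Row 3: (24)·x + (-32)·y + (-6)·4 = 0
Solving gives x = 1, y = 0.
Check: L·(1, 0, 4) = (-8, 0, -32) = -8·(1, 0, 4).

1, 0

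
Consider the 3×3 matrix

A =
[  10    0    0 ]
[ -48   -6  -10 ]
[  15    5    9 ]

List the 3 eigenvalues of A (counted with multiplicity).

The characteristic polynomial is p(λ) = det(λI - A).
Expanding the 3×3 determinant: p(λ) = λ^3 - 13λ^2 + 26λ + 40.
Since p(-1) = 0, λ = -1 is a root.
Dividing by (λ + 1) leaves λ^2 - 14λ + 40.
The quadratic factors as (λ - 4)·(λ - 10).
Eigenvalues: -1, 4, 10.

-1, 4, 10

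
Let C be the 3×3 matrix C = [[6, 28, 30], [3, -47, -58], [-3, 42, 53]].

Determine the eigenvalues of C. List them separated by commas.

-5, 8, 9

The characteristic polynomial is p(s) = det(sI - C).
Expanding the 3×3 determinant: p(s) = s^3 - 12s^2 - 13s + 360.
Try s = -5: p(-5) = 0, so -5 is a root.
Dividing by (s + 5) leaves s^2 - 17s + 72.
The quadratic factors as (s - 8)·(s - 9).
Eigenvalues: -5, 8, 9.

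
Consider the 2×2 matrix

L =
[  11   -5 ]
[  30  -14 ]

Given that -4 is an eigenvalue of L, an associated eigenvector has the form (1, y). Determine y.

3

We need (L + 4I)v = 0.
L + 4I = [[15, -5], [30, -10]].
Row 1: (15)·1 + (-5)·y = 0
Row 2: (30)·1 + (-10)·y = 0
Solving gives y = 3.
Check: L·(1, 3) = (-4, -12) = -4·(1, 3).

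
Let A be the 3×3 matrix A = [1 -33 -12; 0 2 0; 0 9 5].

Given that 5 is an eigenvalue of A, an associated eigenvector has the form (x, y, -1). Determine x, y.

3, 0

We need (A - 5I)v = 0.
A - 5I = [[-4, -33, -12], [0, -3, 0], [0, 9, 0]].
Row 1: (-4)·x + (-33)·y + (-12)·-1 = 0
Row 2: (0)·x + (-3)·y + (0)·-1 = 0
Row 3: (0)·x + (9)·y + (0)·-1 = 0
Solving gives x = 3, y = 0.
Check: A·(3, 0, -1) = (15, 0, -5) = 5·(3, 0, -1).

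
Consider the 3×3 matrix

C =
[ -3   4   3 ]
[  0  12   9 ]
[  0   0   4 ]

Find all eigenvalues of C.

C is upper triangular, so its eigenvalues are the diagonal entries.
Diagonal: -3, 12, 4.

-3, 4, 12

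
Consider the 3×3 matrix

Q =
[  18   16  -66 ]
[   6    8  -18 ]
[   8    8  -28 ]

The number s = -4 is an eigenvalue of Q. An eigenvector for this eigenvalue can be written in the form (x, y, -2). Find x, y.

-6, 0

We need (Q + 4I)v = 0.
Q + 4I = [[22, 16, -66], [6, 12, -18], [8, 8, -24]].
Row 1: (22)·x + (16)·y + (-66)·-2 = 0
Row 2: (6)·x + (12)·y + (-18)·-2 = 0
Row 3: (8)·x + (8)·y + (-24)·-2 = 0
Solving gives x = -6, y = 0.
Check: Q·(-6, 0, -2) = (24, 0, 8) = -4·(-6, 0, -2).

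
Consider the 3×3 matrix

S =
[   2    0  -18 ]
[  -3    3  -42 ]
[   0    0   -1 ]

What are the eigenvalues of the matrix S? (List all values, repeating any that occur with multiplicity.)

-1, 2, 3

The characteristic polynomial is p(λ) = det(λI - S).
Expanding along the first row, p(λ) = λ^3 - 4λ^2 + λ + 6.
Since p(3) = 0, λ = 3 is a root.
Factor out (λ - 3): p(λ) = (λ - 3)·(λ^2 - λ - 2).
The quadratic factors as (λ + 1)·(λ - 2).
Eigenvalues: -1, 2, 3.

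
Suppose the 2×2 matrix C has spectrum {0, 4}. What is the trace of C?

trace(C) is the sum of the eigenvalues: (0) + (4) = 4.

4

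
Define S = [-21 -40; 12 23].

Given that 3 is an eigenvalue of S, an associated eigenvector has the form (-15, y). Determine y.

9

We need (S - 3I)v = 0.
S - 3I = [[-24, -40], [12, 20]].
Row 1: (-24)·-15 + (-40)·y = 0
Row 2: (12)·-15 + (20)·y = 0
Solving gives y = 9.
Check: S·(-15, 9) = (-45, 27) = 3·(-15, 9).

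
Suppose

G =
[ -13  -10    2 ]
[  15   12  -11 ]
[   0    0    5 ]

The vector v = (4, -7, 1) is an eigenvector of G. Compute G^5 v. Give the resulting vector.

First find the eigenvalue: Gv = (20, -35, 5) = 5·(4, -7, 1), so λ = 5.
Then G^5 v = λ^5·v = 5^5·(4, -7, 1) = 3125·(4, -7, 1) = (12500, -21875, 3125).

(12500, -21875, 3125)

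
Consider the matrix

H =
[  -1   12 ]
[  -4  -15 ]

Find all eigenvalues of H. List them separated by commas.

-9, -7

det(H - λI) = (-1 - λ)(-15 - λ) - (12)·(-4) = λ^2 + 16λ + 63.
This factors as (λ + 9)·(λ + 7) = 0.
Eigenvalues: -9, -7.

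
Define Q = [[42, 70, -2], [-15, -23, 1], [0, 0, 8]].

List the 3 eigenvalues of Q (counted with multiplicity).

The characteristic polynomial is p(λ) = det(λI - Q).
Expanding along the first row, p(λ) = λ^3 - 27λ^2 + 236λ - 672.
Rational-root test: λ = 12 gives p(12) = 0.
Dividing by (λ - 12) leaves λ^2 - 15λ + 56.
The quadratic factors as (λ - 7)·(λ - 8).
Eigenvalues: 7, 8, 12.

7, 8, 12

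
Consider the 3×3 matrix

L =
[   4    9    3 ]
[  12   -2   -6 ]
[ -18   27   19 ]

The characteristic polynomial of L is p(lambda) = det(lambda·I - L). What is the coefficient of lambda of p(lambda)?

138

p(lambda) = lambda^3 - 21·lambda^2 + 138·lambda - 280.
The coefficient of lambda is 138.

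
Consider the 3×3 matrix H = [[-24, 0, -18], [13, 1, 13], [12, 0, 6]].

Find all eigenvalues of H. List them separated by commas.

Set up det(rI - H) = 0.
Expanding along the first row, p(r) = r^3 + 17r^2 + 54r - 72.
Rational-root test: r = -6 gives p(-6) = 0.
Factor out (r + 6): p(r) = (r + 6)·(r^2 + 11r - 12).
The quadratic factors as (r + 12)·(r - 1).
Eigenvalues: -12, -6, 1.

-12, -6, 1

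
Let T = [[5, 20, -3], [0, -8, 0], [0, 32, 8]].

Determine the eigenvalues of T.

The characteristic polynomial is p(lambda) = det(lambda·I - T).
Expanding along the first row, p(lambda) = lambda^3 - 5·lambda^2 - 64·lambda + 320.
Since p(5) = 0, lambda = 5 is a root.
Factor out (lambda - 5): p(lambda) = (lambda - 5)·(lambda^2 - 64).
The quadratic factors as (lambda + 8)·(lambda - 8).
Eigenvalues: -8, 5, 8.

-8, 5, 8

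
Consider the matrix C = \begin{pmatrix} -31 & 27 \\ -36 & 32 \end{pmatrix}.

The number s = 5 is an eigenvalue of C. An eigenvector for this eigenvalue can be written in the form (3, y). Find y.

4

We need (C - 5I)v = 0.
C - 5I = [[-36, 27], [-36, 27]].
Row 1: (-36)·3 + (27)·y = 0
Row 2: (-36)·3 + (27)·y = 0
Solving gives y = 4.
Check: C·(3, 4) = (15, 20) = 5·(3, 4).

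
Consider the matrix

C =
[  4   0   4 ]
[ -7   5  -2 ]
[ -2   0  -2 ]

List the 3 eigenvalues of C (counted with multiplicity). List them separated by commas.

0, 2, 5

The characteristic polynomial is p(μ) = det(μI - C).
Expanding the 3×3 determinant: p(μ) = μ^3 - 7μ^2 + 10μ.
Rational-root test: μ = 5 gives p(5) = 0.
Dividing by (μ - 5) leaves μ^2 - 2μ.
The quadratic factors as μ·(μ - 2).
Eigenvalues: 0, 2, 5.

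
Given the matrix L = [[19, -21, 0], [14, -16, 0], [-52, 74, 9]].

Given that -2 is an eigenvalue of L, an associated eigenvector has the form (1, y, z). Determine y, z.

We need (L + 2I)v = 0.
L + 2I = [[21, -21, 0], [14, -14, 0], [-52, 74, 11]].
Row 1: (21)·1 + (-21)·y + (0)·z = 0
Row 2: (14)·1 + (-14)·y + (0)·z = 0
Row 3: (-52)·1 + (74)·y + (11)·z = 0
Solving gives y = 1, z = -2.
Check: L·(1, 1, -2) = (-2, -2, 4) = -2·(1, 1, -2).

1, -2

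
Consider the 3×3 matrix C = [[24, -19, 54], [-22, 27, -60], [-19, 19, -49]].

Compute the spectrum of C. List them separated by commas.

-11, 5, 8

Compute the characteristic polynomial p(s) = det(sI - C).
Expanding the 3×3 determinant: p(s) = s^3 - 2s^2 - 103s + 440.
Since p(5) = 0, s = 5 is a root.
Factor out (s - 5): p(s) = (s - 5)·(s^2 + 3s - 88).
The quadratic factors as (s + 11)·(s - 8).
Eigenvalues: -11, 5, 8.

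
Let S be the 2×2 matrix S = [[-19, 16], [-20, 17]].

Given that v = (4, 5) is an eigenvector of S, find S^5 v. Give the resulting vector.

(4, 5)

First find the eigenvalue: Sv = (4, 5) = 1·(4, 5), so λ = 1.
Then S^5 v = λ^5·v = 1^5·(4, 5) = 1·(4, 5) = (4, 5).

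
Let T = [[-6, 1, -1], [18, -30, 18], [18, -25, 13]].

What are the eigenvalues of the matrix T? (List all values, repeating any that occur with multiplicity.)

Set up det(rI - T) = 0.
Expanding along the first row, p(r) = r^3 + 23r^2 + 162r + 360.
Try r = -6: p(-6) = 0, so -6 is a root.
Factor out (r + 6): p(r) = (r + 6)·(r^2 + 17r + 60).
The quadratic factors as (r + 12)·(r + 5).
Eigenvalues: -12, -6, -5.

-12, -6, -5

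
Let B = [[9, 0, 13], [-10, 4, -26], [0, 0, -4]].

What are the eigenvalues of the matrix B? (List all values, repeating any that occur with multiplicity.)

Set up det(tI - B) = 0.
Cofactor expansion gives p(t) = t^3 - 9t^2 - 16t + 144.
Since p(-4) = 0, t = -4 is a root.
Factor out (t + 4): p(t) = (t + 4)·(t^2 - 13t + 36).
The quadratic factors as (t - 4)·(t - 9).
Eigenvalues: -4, 4, 9.

-4, 4, 9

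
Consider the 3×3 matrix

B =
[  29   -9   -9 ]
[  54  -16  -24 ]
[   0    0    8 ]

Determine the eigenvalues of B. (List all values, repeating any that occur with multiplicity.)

2, 8, 11

Compute the characteristic polynomial p(t) = det(tI - B).
Expanding the 3×3 determinant: p(t) = t^3 - 21t^2 + 126t - 176.
Try t = 11: p(11) = 0, so 11 is a root.
Dividing by (t - 11) leaves t^2 - 10t + 16.
The quadratic factors as (t - 2)·(t - 8).
Eigenvalues: 2, 8, 11.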